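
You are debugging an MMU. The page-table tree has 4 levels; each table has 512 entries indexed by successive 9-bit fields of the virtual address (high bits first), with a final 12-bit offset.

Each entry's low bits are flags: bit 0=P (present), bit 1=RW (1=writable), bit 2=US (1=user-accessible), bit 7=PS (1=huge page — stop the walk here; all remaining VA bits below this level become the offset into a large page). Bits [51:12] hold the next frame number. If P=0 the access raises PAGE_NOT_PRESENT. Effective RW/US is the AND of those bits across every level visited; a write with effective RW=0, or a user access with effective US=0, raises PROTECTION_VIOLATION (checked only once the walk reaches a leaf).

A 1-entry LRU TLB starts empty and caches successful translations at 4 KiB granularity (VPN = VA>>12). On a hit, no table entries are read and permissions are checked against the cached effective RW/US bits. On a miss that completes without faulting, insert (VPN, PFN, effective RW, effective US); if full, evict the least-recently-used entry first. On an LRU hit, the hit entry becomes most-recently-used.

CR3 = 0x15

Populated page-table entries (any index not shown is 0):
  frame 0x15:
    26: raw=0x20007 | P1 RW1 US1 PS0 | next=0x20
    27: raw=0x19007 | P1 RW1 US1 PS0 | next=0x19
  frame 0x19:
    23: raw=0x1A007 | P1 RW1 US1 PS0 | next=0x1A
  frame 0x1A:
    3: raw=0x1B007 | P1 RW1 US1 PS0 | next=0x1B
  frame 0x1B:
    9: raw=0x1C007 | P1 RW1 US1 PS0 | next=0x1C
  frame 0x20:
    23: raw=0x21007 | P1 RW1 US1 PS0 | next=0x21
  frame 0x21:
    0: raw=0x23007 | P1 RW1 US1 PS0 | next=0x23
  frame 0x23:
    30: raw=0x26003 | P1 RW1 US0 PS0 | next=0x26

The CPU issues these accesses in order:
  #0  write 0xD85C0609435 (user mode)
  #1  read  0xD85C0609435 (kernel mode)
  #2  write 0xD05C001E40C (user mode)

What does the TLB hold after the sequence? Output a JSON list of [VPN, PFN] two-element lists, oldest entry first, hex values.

Per-access translation:
#0 VA=0xD85C0609435 (w,user):
  lvl0: tbl 0x15, slot 27 ⇒ 0x19007 (P1/RW1/US1/PS0)
  lvl1: tbl 0x19, slot 23 ⇒ 0x1A007 (P1/RW1/US1/PS0)
  lvl2: tbl 0x1A, slot 3 ⇒ 0x1B007 (P1/RW1/US1/PS0)
  lvl3: tbl 0x1B, slot 9 ⇒ 0x1C007 (P1/RW1/US1/PS0)
  ✓ 0x1C435  — 4 lookups
#1 VA=0xD85C0609435 (r,kernel):
  TLB hit vpn=0xD85C0609 → PA=0x1C435
#2 VA=0xD05C001E40C (w,user):
  lvl0: tbl 0x15, slot 26 ⇒ 0x20007 (P1/RW1/US1/PS0)
  lvl1: tbl 0x20, slot 23 ⇒ 0x21007 (P1/RW1/US1/PS0)
  lvl2: tbl 0x21, slot 0 ⇒ 0x23007 (P1/RW1/US1/PS0)
  lvl3: tbl 0x23, slot 30 ⇒ 0x26003 (P1/RW1/US0/PS0)
  → PROTECTION_VIOLATION  (4 entries read)

TLB: [["0xD85C0609", "0x1C"]]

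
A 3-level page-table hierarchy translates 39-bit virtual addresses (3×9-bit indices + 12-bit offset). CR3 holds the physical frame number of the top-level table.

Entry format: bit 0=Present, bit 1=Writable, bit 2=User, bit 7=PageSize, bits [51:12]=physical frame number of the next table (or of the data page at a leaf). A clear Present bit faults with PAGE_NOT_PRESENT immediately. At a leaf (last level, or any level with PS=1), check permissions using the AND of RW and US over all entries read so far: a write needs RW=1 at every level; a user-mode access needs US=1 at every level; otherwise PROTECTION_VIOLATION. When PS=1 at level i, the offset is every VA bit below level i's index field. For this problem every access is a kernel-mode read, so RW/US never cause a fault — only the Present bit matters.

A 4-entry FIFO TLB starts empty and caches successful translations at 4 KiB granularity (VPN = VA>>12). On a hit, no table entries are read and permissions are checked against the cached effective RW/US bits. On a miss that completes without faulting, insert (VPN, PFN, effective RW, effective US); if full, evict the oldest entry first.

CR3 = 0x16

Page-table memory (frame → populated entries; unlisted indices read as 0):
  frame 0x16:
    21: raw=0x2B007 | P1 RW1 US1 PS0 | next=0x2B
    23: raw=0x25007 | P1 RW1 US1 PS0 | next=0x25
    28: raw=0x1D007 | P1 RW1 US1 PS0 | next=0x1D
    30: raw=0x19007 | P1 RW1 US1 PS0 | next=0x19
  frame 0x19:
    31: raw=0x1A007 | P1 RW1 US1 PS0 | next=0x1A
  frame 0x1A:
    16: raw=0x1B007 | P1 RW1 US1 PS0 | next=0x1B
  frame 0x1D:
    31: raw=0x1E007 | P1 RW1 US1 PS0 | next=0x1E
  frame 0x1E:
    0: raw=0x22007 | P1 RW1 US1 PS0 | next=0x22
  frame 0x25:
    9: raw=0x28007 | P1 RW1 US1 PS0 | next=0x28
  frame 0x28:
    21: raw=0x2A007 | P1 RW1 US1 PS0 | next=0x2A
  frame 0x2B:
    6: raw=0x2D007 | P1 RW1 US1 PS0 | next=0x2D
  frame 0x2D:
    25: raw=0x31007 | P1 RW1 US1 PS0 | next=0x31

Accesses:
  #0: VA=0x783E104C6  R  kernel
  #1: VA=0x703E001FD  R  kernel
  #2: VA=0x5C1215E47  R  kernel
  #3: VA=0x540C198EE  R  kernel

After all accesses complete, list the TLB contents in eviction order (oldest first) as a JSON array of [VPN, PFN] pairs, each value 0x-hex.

Per-access translation:
#0 VA=0x783E104C6 (r,kernel):
  lvl0: tbl 0x16, slot 30 ⇒ 0x19007 (P1/RW1/US1/PS0)
  lvl1: tbl 0x19, slot 31 ⇒ 0x1A007 (P1/RW1/US1/PS0)
  lvl2: tbl 0x1A, slot 16 ⇒ 0x1B007 (P1/RW1/US1/PS0)
  ⇒ phys 0x1B4C6  [3 reads]
#1 VA=0x703E001FD (r,kernel):
  lvl0: tbl 0x16, slot 28 ⇒ 0x1D007 (P1/RW1/US1/PS0)
  lvl1: tbl 0x1D, slot 31 ⇒ 0x1E007 (P1/RW1/US1/PS0)
  lvl2: tbl 0x1E, slot 0 ⇒ 0x22007 (P1/RW1/US1/PS0)
  ⇒ phys 0x221FD  [3 reads]
#2 VA=0x5C1215E47 (r,kernel):
  lvl0: tbl 0x16, slot 23 ⇒ 0x25007 (P1/RW1/US1/PS0)
  lvl1: tbl 0x25, slot 9 ⇒ 0x28007 (P1/RW1/US1/PS0)
  lvl2: tbl 0x28, slot 21 ⇒ 0x2A007 (P1/RW1/US1/PS0)
  ⇒ phys 0x2AE47  [3 reads]
#3 VA=0x540C198EE (r,kernel):
  lvl0: tbl 0x16, slot 21 ⇒ 0x2B007 (P1/RW1/US1/PS0)
  lvl1: tbl 0x2B, slot 6 ⇒ 0x2D007 (P1/RW1/US1/PS0)
  lvl2: tbl 0x2D, slot 25 ⇒ 0x31007 (P1/RW1/US1/PS0)
  ⇒ phys 0x318EE  [3 reads]

TLB: [["0x783E10", "0x1B"], ["0x703E00", "0x22"], ["0x5C1215", "0x2A"], ["0x540C19", "0x31"]]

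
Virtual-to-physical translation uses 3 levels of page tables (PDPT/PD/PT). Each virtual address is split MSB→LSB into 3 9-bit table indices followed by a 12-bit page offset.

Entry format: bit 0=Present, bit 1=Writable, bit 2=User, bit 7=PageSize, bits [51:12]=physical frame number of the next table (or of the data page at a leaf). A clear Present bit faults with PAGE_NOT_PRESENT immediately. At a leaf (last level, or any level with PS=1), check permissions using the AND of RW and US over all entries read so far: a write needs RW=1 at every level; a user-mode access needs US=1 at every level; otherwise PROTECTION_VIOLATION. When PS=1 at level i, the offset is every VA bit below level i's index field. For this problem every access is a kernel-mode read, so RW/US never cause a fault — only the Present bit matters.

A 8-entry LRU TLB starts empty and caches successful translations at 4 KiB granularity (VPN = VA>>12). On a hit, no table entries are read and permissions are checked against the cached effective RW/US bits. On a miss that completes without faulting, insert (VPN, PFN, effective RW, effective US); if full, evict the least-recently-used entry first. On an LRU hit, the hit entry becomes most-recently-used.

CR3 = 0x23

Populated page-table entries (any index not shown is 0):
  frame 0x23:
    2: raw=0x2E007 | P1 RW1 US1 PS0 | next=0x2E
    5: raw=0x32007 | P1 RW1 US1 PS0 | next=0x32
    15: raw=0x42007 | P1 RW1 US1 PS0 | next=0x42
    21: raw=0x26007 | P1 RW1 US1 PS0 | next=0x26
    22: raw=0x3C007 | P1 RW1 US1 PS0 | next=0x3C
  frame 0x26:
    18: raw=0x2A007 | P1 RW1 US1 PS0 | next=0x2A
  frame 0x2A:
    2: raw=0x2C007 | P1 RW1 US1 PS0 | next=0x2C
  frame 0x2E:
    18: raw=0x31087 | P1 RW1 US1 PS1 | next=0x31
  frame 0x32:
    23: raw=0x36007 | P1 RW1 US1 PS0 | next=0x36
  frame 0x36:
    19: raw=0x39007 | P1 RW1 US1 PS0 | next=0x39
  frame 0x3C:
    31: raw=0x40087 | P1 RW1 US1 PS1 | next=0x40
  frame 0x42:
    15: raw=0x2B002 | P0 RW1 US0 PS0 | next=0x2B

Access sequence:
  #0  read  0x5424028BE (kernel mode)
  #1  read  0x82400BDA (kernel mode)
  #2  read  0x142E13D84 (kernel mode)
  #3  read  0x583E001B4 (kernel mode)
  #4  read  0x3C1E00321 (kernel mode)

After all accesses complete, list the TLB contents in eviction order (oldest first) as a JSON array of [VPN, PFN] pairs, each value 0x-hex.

Per-access translation:
#0 VA=0x5424028BE (r,kernel):
  L0: frame=0x23 idx=21 entry=0x26007 [P=1 RW=1 US=1 PS=0]
  L1: frame=0x26 idx=18 entry=0x2A007 [P=1 RW=1 US=1 PS=0]
  L2: frame=0x2A idx=2 entry=0x2C007 [P=1 RW=1 US=1 PS=0]
  ✓ 0x2C8BE  — 3 lookups
#1 VA=0x82400BDA (r,kernel):
  L0: frame=0x23 idx=2 entry=0x2E007 [P=1 RW=1 US=1 PS=0]
  L1: frame=0x2E idx=18 entry=0x31087 [P=1 RW=1 US=1 PS=1]
  ✓ 0x31BDA (huge @L1)  — 2 lookups
#2 VA=0x142E13D84 (r,kernel):
  L0: frame=0x23 idx=5 entry=0x32007 [P=1 RW=1 US=1 PS=0]
  L1: frame=0x32 idx=23 entry=0x36007 [P=1 RW=1 US=1 PS=0]
  L2: frame=0x36 idx=19 entry=0x39007 [P=1 RW=1 US=1 PS=0]
  ✓ 0x39D84  — 3 lookups
#3 VA=0x583E001B4 (r,kernel):
  L0: frame=0x23 idx=22 entry=0x3C007 [P=1 RW=1 US=1 PS=0]
  L1: frame=0x3C idx=31 entry=0x40087 [P=1 RW=1 US=1 PS=1]
  ✓ 0x401B4 (huge @L1)  — 2 lookups
#4 VA=0x3C1E00321 (r,kernel):
  L0: frame=0x23 idx=15 entry=0x42007 [P=1 RW=1 US=1 PS=0]
  L1: frame=0x42 idx=15 entry=0x2B002 [P=0 RW=1 US=0 PS=0]
  → PAGE_NOT_PRESENT  (2 entries read)

TLB: [["0x542402", "0x2C"], ["0x82400", "0x31"], ["0x142E13", "0x39"], ["0x583E00", "0x40"]]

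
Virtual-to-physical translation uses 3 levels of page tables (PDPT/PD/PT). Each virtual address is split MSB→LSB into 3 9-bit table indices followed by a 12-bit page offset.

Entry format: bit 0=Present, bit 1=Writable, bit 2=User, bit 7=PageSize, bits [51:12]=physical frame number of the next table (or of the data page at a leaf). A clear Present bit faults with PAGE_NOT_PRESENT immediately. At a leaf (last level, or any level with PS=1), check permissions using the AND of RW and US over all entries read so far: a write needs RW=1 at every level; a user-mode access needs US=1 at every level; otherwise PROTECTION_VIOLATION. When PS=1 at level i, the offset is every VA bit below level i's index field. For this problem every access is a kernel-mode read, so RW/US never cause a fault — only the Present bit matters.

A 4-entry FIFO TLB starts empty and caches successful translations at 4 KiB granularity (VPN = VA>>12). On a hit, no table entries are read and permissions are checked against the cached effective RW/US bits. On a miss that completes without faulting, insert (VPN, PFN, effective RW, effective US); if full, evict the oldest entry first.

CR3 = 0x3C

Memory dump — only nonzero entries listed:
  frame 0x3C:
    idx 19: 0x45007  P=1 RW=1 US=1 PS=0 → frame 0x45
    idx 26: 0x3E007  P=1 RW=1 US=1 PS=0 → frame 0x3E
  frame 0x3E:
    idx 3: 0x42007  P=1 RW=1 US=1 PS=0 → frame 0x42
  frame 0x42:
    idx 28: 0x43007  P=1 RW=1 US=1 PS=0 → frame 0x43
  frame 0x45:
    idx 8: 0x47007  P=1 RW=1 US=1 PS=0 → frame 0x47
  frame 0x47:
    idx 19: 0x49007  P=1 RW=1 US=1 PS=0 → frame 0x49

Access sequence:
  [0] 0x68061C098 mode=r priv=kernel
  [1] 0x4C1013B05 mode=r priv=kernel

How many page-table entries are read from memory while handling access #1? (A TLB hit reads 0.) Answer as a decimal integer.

Walk each access:
#0 VA=0x68061C098 (r,kernel):
  L0 @0x3C[26] → 0x3E007  P=1,RW=1,US=1,PS=0
  L1 @0x3E[3] → 0x42007  P=1,RW=1,US=1,PS=0
  L2 @0x42[28] → 0x43007  P=1,RW=1,US=1,PS=0
  ⇒ phys 0x43098  [3 reads]
#1 VA=0x4C1013B05 (r,kernel):
  L0 @0x3C[19] → 0x45007  P=1,RW=1,US=1,PS=0
  L1 @0x45[8] → 0x47007  P=1,RW=1,US=1,PS=0
  L2 @0x47[19] → 0x49007  P=1,RW=1,US=1,PS=0
  ⇒ phys 0x49B05  [3 reads]

Entries read for #1: 3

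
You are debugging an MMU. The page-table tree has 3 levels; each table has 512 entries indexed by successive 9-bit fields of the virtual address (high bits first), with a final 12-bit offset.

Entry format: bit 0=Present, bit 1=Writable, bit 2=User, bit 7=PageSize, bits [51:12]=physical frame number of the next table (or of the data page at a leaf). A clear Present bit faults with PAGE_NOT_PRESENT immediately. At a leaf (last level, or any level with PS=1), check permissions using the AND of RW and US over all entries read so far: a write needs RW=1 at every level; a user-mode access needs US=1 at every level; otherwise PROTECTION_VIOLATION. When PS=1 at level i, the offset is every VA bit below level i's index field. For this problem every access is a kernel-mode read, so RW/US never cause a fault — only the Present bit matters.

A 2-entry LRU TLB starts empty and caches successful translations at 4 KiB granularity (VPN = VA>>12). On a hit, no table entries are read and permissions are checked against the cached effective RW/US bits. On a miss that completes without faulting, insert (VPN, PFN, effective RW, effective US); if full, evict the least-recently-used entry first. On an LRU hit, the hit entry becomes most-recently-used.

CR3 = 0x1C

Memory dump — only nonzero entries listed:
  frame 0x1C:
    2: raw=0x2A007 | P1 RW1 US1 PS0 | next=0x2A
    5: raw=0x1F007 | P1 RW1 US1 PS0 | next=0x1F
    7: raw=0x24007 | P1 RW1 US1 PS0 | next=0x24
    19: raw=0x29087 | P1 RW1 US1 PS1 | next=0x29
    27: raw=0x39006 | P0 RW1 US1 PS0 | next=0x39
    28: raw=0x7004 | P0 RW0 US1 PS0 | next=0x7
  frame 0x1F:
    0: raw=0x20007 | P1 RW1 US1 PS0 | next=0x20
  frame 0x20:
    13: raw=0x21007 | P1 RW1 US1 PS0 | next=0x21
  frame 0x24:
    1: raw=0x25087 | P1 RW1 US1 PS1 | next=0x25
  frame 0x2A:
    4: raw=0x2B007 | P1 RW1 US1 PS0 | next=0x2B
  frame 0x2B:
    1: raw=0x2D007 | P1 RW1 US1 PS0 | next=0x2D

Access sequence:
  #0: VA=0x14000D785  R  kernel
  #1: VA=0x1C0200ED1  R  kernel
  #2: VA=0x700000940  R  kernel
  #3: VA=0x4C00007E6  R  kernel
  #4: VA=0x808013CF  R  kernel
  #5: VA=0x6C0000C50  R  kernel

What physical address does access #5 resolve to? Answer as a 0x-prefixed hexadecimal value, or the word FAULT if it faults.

Walk each access:
#0 VA=0x14000D785 (r,kernel):
  L0 @0x1C[5] → 0x1F007  P=1,RW=1,US=1,PS=0
  L1 @0x1F[0] → 0x20007  P=1,RW=1,US=1,PS=0
  L2 @0x20[13] → 0x21007  P=1,RW=1,US=1,PS=0
  ⇒ phys 0x21785  [3 reads]
#1 VA=0x1C0200ED1 (r,kernel):
  L0 @0x1C[7] → 0x24007  P=1,RW=1,US=1,PS=0
  L1 @0x24[1] → 0x25087  P=1,RW=1,US=1,PS=1
  ⇒ phys 0x25ED1 (huge @L1)  [2 reads]
#2 VA=0x700000940 (r,kernel):
  L0 @0x1C[28] → 0x7004  P=0,RW=0,US=1,PS=0
  → PAGE_NOT_PRESENT  (1 entries read)
#3 VA=0x4C00007E6 (r,kernel):
  L0 @0x1C[19] → 0x29087  P=1,RW=1,US=1,PS=1
  ⇒ phys 0x297E6 (huge @L0)  [1 reads]
#4 VA=0x808013CF (r,kernel):
  L0 @0x1C[2] → 0x2A007  P=1,RW=1,US=1,PS=0
  L1 @0x2A[4] → 0x2B007  P=1,RW=1,US=1,PS=0
  L2 @0x2B[1] → 0x2D007  P=1,RW=1,US=1,PS=0
  ⇒ phys 0x2D3CF  [3 reads]
#5 VA=0x6C0000C50 (r,kernel):
  L0 @0x1C[27] → 0x39006  P=0,RW=1,US=1,PS=0
  → PAGE_NOT_PRESENT  (1 entries read)

Access #5 PA: FAULT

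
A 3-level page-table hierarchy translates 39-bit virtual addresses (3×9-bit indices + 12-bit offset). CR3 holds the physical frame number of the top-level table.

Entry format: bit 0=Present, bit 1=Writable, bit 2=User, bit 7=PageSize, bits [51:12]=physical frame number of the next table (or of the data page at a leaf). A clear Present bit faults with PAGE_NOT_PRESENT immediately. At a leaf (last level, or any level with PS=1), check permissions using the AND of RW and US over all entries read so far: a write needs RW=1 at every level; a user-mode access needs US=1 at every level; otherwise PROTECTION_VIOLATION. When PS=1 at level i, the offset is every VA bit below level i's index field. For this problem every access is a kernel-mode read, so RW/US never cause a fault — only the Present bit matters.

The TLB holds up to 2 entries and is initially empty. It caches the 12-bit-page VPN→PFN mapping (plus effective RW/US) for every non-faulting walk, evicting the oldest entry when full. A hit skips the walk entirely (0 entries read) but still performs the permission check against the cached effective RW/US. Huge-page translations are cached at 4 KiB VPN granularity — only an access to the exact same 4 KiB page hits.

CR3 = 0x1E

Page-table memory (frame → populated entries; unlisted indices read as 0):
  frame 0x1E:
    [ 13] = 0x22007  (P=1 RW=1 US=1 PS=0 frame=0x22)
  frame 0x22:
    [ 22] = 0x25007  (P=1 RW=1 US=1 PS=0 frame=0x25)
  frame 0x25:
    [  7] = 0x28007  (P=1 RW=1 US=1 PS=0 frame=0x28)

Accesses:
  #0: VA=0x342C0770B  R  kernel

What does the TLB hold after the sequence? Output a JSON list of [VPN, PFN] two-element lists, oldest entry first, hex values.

Per-access translation:
#0 VA=0x342C0770B (r,kernel):
  [0] read 0x1E idx=13: raw=0x22007 flags P=1 W=1 U=1 S=0
  [1] read 0x22 idx=22: raw=0x25007 flags P=1 W=1 U=1 S=0
  [2] read 0x25 idx=7: raw=0x28007 flags P=1 W=1 U=1 S=0
  → PA=0x2870B  (3 entries read)

TLB: [["0x342C07", "0x28"]]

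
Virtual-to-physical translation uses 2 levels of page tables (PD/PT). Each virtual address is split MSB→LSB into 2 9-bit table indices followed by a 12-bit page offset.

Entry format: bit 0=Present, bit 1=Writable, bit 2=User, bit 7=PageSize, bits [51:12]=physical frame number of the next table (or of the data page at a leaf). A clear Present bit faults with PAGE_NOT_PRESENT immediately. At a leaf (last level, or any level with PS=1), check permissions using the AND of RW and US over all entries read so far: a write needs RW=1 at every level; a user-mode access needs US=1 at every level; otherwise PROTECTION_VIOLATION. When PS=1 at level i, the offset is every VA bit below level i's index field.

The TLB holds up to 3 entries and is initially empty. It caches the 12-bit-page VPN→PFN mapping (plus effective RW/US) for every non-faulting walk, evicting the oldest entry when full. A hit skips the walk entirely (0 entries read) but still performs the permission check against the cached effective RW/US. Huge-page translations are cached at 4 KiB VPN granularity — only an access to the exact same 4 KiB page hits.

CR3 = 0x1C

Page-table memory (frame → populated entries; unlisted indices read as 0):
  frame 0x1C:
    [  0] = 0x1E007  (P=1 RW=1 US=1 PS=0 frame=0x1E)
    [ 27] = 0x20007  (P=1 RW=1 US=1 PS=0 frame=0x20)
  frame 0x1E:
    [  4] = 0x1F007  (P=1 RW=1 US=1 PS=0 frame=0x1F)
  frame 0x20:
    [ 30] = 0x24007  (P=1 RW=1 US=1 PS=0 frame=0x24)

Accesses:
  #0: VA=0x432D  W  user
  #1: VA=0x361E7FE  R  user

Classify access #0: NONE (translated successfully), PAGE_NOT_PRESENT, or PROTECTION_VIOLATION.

Trace:
#0 VA=0x432D (w,user):
  L0 @0x1C[0] → 0x1E007  P=1,RW=1,US=1,PS=0
  L1 @0x1E[4] → 0x1F007  P=1,RW=1,US=1,PS=0
  ⇒ phys 0x1F32D  [2 reads]
#1 VA=0x361E7FE (r,user):
  L0 @0x1C[27] → 0x20007  P=1,RW=1,US=1,PS=0
  L1 @0x20[30] → 0x24007  P=1,RW=1,US=1,PS=0
  ⇒ phys 0x247FE  [2 reads]

Access #0 fault: NONE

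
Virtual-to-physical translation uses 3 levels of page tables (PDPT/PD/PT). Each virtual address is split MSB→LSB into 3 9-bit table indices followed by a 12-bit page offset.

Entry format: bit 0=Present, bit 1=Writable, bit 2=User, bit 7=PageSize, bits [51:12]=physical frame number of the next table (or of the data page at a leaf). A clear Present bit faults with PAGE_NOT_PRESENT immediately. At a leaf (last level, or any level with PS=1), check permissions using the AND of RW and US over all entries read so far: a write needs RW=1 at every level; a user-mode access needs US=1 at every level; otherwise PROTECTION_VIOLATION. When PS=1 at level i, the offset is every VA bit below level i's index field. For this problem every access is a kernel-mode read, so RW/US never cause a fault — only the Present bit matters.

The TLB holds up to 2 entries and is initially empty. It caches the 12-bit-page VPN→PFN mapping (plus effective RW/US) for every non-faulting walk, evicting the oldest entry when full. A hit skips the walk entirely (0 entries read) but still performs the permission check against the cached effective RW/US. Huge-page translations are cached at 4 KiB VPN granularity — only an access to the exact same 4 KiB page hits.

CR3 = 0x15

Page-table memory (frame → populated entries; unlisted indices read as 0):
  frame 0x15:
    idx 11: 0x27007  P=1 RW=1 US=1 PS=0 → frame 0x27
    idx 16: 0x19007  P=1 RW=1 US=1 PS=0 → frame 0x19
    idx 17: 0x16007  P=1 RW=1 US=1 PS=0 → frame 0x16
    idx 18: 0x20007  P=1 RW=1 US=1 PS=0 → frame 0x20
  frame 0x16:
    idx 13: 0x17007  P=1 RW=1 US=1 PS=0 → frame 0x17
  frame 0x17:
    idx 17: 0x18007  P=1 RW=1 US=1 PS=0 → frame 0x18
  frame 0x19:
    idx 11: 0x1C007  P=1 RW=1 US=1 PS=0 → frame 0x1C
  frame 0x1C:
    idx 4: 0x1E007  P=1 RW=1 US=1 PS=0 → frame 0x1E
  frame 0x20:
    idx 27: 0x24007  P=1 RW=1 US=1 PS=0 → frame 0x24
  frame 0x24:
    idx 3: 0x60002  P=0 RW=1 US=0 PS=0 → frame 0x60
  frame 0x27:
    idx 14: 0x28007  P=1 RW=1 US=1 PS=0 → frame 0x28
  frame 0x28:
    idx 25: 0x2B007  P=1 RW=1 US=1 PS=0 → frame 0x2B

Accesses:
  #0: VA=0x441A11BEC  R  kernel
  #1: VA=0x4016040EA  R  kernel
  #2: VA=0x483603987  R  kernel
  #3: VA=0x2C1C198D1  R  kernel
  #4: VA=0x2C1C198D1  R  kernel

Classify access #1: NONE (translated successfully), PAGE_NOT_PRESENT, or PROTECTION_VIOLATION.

Walk each access:
#0 VA=0x441A11BEC (r,kernel):
  L0 @0x15[17] → 0x16007  P=1,RW=1,US=1,PS=0
  L1 @0x16[13] → 0x17007  P=1,RW=1,US=1,PS=0
  L2 @0x17[17] → 0x18007  P=1,RW=1,US=1,PS=0
  ✓ 0x18BEC  — 3 lookups
#1 VA=0x4016040EA (r,kernel):
  L0 @0x15[16] → 0x19007  P=1,RW=1,US=1,PS=0
  L1 @0x19[11] → 0x1C007  P=1,RW=1,US=1,PS=0
  L2 @0x1C[4] → 0x1E007  P=1,RW=1,US=1,PS=0
  ✓ 0x1E0EA  — 3 lookups
#2 VA=0x483603987 (r,kernel):
  L0 @0x15[18] → 0x20007  P=1,RW=1,US=1,PS=0
  L1 @0x20[27] → 0x24007  P=1,RW=1,US=1,PS=0
  L2 @0x24[3] → 0x60002  P=0,RW=1,US=0,PS=0
  ✗ PAGE_NOT_PRESENT  [3 reads]
#3 VA=0x2C1C198D1 (r,kernel):
  L0 @0x15[11] → 0x27007  P=1,RW=1,US=1,PS=0
  L1 @0x27[14] → 0x28007  P=1,RW=1,US=1,PS=0
  L2 @0x28[25] → 0x2B007  P=1,RW=1,US=1,PS=0
  ✓ 0x2B8D1  — 3 lookups
#4 VA=0x2C1C198D1 (r,kernel):
  TLB hit vpn=0x2C1C19 → PA=0x2B8D1

Access #1 fault: NONE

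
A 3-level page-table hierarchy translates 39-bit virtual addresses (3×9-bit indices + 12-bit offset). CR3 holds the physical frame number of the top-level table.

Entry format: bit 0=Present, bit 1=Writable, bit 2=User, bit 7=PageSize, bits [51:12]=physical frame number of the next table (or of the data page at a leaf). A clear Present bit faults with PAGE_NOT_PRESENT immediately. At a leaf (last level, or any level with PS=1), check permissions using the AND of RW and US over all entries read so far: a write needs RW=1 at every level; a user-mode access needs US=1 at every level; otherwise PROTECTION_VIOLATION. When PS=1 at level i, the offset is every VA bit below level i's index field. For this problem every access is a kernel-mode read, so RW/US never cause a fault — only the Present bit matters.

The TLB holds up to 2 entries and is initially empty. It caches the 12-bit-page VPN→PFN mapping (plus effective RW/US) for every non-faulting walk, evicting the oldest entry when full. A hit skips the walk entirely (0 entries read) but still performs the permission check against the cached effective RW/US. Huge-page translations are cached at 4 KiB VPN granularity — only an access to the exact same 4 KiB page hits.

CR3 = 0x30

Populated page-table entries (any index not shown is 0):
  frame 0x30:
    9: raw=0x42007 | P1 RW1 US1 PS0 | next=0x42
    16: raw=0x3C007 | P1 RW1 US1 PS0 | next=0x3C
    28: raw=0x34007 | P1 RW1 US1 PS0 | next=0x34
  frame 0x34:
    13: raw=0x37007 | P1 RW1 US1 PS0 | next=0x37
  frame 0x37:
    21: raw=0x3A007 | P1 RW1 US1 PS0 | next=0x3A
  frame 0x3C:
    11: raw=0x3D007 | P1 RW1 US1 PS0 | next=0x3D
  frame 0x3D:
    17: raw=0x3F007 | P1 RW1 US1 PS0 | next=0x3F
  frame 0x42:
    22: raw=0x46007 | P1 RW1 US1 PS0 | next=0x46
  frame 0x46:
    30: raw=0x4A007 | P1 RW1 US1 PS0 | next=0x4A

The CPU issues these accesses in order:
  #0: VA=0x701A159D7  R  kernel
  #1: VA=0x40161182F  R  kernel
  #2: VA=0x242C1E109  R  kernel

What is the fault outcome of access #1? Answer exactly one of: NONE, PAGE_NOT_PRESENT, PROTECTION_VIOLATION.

Walk each access:
#0 VA=0x701A159D7 (r,kernel):
  L0 @0x30[28] → 0x34007  P=1,RW=1,US=1,PS=0
  L1 @0x34[13] → 0x37007  P=1,RW=1,US=1,PS=0
  L2 @0x37[21] → 0x3A007  P=1,RW=1,US=1,PS=0
  ⇒ phys 0x3A9D7  [3 reads]
#1 VA=0x40161182F (r,kernel):
  L0 @0x30[16] → 0x3C007  P=1,RW=1,US=1,PS=0
  L1 @0x3C[11] → 0x3D007  P=1,RW=1,US=1,PS=0
  L2 @0x3D[17] → 0x3F007  P=1,RW=1,US=1,PS=0
  ⇒ phys 0x3F82F  [3 reads]
#2 VA=0x242C1E109 (r,kernel):
  L0 @0x30[9] → 0x42007  P=1,RW=1,US=1,PS=0
  L1 @0x42[22] → 0x46007  P=1,RW=1,US=1,PS=0
  L2 @0x46[30] → 0x4A007  P=1,RW=1,US=1,PS=0
  ⇒ phys 0x4A109  [3 reads]

Access #1 fault: NONE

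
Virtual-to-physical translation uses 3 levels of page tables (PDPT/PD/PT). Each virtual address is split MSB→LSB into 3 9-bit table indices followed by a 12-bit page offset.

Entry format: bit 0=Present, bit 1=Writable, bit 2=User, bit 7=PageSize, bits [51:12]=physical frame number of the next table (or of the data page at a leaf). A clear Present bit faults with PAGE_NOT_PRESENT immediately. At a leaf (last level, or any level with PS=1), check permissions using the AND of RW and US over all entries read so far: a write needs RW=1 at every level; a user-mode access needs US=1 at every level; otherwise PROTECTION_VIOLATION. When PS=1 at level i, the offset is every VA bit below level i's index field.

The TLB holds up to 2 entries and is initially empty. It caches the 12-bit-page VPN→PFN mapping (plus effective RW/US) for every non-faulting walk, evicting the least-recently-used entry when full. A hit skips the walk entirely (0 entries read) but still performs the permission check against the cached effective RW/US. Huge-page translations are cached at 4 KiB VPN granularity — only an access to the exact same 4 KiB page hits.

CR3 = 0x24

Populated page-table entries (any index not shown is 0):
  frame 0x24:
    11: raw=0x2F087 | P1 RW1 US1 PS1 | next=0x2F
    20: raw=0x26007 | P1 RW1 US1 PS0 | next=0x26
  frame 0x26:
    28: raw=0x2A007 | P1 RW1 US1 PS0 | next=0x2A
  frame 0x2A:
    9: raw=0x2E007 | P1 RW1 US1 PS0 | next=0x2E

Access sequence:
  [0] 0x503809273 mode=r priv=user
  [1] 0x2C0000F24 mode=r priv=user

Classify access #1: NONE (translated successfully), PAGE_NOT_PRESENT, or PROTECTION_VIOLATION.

Per-access translation:
#0 VA=0x503809273 (r,user):
  [0] read 0x24 idx=20: raw=0x26007 flags P=1 W=1 U=1 S=0
  [1] read 0x26 idx=28: raw=0x2A007 flags P=1 W=1 U=1 S=0
  [2] read 0x2A idx=9: raw=0x2E007 flags P=1 W=1 U=1 S=0
  → PA=0x2E273  (3 entries read)
#1 VA=0x2C0000F24 (r,user):
  [0] read 0x24 idx=11: raw=0x2F087 flags P=1 W=1 U=1 S=1
  → PA=0x2FF24 (huge @L0)  (1 entries read)

Access #1 fault: NONE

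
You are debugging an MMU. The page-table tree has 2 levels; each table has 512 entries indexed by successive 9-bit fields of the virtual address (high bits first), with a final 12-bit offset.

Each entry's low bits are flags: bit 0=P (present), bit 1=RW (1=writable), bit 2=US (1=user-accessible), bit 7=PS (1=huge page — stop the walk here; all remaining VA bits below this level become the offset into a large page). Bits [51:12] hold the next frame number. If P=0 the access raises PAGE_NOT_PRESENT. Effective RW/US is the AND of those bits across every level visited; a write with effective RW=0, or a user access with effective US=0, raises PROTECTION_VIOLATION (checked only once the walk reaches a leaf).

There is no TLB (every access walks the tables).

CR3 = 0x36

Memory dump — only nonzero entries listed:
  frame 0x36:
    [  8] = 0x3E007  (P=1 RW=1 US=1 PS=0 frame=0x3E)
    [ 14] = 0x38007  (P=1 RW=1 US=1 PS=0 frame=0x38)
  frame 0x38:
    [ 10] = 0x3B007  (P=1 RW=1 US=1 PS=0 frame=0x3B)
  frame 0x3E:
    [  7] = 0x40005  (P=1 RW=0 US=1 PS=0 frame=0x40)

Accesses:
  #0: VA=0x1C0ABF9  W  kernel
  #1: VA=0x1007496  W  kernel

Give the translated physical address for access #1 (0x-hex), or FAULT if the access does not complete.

Trace:
#0 VA=0x1C0ABF9 (w,kernel):
  L0: frame=0x36 idx=14 entry=0x38007 [P=1 RW=1 US=1 PS=0]
  L1: frame=0x38 idx=10 entry=0x3B007 [P=1 RW=1 US=1 PS=0]
  ✓ 0x3BBF9  — 2 lookups
#1 VA=0x1007496 (w,kernel):
  L0: frame=0x36 idx=8 entry=0x3E007 [P=1 RW=1 US=1 PS=0]
  L1: frame=0x3E idx=7 entry=0x40005 [P=1 RW=0 US=1 PS=0]
  ⇒ fault: PROTECTION_VIOLATION  — 2 lookups

Access #1 PA: FAULT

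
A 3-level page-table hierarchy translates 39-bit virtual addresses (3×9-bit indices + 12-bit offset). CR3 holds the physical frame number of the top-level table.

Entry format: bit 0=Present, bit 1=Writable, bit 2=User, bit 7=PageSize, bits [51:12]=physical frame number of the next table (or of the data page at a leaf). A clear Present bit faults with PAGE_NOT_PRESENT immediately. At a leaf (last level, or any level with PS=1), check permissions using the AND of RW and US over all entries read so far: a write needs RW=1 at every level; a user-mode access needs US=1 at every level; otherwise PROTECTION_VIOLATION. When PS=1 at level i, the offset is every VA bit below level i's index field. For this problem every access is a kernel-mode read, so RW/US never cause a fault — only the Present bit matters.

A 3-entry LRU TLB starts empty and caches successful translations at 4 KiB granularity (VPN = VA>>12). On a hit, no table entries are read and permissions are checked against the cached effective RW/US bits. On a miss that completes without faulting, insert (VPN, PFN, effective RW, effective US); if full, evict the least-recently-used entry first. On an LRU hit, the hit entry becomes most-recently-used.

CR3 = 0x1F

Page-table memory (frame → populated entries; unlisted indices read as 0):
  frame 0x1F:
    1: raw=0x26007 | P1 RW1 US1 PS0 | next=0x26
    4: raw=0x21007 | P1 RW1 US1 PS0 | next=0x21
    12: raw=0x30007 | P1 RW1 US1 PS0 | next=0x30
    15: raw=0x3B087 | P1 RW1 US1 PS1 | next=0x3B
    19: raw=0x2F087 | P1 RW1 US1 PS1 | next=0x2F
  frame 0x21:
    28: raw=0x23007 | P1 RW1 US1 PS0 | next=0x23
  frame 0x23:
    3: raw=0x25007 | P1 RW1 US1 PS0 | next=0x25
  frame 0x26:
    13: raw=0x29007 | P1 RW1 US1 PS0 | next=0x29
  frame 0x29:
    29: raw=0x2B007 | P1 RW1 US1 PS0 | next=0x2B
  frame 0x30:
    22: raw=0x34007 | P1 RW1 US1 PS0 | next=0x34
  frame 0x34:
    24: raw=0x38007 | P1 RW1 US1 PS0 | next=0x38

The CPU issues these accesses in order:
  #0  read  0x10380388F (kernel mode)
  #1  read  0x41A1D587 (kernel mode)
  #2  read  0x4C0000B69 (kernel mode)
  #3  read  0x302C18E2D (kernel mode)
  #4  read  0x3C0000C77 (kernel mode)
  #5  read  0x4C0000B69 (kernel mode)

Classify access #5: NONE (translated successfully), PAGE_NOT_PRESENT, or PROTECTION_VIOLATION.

Per-access translation:
#0 VA=0x10380388F (r,kernel):
  [0] read 0x1F idx=4: raw=0x21007 flags P=1 W=1 U=1 S=0
  [1] read 0x21 idx=28: raw=0x23007 flags P=1 W=1 U=1 S=0
  [2] read 0x23 idx=3: raw=0x25007 flags P=1 W=1 U=1 S=0
  → PA=0x2588F  (3 entries read)
#1 VA=0x41A1D587 (r,kernel):
  [0] read 0x1F idx=1: raw=0x26007 flags P=1 W=1 U=1 S=0
  [1] read 0x26 idx=13: raw=0x29007 flags P=1 W=1 U=1 S=0
  [2] read 0x29 idx=29: raw=0x2B007 flags P=1 W=1 U=1 S=0
  → PA=0x2B587  (3 entries read)
#2 VA=0x4C0000B69 (r,kernel):
  [0] read 0x1F idx=19: raw=0x2F087 flags P=1 W=1 U=1 S=1
  → PA=0x2FB69 (huge @L0)  (1 entries read)
#3 VA=0x302C18E2D (r,kernel):
  [0] read 0x1F idx=12: raw=0x30007 flags P=1 W=1 U=1 S=0
  [1] read 0x30 idx=22: raw=0x34007 flags P=1 W=1 U=1 S=0
  [2] read 0x34 idx=24: raw=0x38007 flags P=1 W=1 U=1 S=0
  → PA=0x38E2D  (3 entries read)
#4 VA=0x3C0000C77 (r,kernel):
  [0] read 0x1F idx=15: raw=0x3B087 flags P=1 W=1 U=1 S=1
  → PA=0x3BC77 (huge @L0)  (1 entries read)
#5 VA=0x4C0000B69 (r,kernel):
  TLB hit vpn=0x4C0000 → PA=0x2FB69

Access #5 fault: NONE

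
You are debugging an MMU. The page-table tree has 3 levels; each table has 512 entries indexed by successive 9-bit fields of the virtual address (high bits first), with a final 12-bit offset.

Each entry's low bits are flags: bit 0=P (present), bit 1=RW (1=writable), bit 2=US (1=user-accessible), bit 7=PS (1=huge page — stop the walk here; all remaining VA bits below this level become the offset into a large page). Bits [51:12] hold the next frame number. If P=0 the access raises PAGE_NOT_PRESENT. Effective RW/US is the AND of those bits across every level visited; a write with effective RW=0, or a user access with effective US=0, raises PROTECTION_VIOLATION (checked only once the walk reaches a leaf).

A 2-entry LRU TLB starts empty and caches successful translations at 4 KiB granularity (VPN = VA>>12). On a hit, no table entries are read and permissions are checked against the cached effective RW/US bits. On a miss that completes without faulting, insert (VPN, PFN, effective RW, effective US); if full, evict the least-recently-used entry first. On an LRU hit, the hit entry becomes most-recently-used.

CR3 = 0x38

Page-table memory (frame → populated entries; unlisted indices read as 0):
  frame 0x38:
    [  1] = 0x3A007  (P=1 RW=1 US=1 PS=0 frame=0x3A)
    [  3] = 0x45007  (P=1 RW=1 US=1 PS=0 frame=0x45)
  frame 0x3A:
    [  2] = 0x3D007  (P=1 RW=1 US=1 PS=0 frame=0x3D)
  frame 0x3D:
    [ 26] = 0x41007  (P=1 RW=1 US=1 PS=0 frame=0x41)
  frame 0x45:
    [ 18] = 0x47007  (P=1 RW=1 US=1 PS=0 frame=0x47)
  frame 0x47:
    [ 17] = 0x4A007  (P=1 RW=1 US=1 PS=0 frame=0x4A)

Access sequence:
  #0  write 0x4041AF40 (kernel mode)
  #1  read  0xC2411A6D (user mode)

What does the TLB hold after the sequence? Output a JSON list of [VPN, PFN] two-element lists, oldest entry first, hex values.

Walk each access:
#0 VA=0x4041AF40 (w,kernel):
  [0] read 0x38 idx=1: raw=0x3A007 flags P=1 W=1 U=1 S=0
  [1] read 0x3A idx=2: raw=0x3D007 flags P=1 W=1 U=1 S=0
  [2] read 0x3D idx=26: raw=0x41007 flags P=1 W=1 U=1 S=0
  → PA=0x41F40  (3 entries read)
#1 VA=0xC2411A6D (r,user):
  [0] read 0x38 idx=3: raw=0x45007 flags P=1 W=1 U=1 S=0
  [1] read 0x45 idx=18: raw=0x47007 flags P=1 W=1 U=1 S=0
  [2] read 0x47 idx=17: raw=0x4A007 flags P=1 W=1 U=1 S=0
  → PA=0x4AA6D  (3 entries read)

TLB: [["0x4041A", "0x41"], ["0xC2411", "0x4A"]]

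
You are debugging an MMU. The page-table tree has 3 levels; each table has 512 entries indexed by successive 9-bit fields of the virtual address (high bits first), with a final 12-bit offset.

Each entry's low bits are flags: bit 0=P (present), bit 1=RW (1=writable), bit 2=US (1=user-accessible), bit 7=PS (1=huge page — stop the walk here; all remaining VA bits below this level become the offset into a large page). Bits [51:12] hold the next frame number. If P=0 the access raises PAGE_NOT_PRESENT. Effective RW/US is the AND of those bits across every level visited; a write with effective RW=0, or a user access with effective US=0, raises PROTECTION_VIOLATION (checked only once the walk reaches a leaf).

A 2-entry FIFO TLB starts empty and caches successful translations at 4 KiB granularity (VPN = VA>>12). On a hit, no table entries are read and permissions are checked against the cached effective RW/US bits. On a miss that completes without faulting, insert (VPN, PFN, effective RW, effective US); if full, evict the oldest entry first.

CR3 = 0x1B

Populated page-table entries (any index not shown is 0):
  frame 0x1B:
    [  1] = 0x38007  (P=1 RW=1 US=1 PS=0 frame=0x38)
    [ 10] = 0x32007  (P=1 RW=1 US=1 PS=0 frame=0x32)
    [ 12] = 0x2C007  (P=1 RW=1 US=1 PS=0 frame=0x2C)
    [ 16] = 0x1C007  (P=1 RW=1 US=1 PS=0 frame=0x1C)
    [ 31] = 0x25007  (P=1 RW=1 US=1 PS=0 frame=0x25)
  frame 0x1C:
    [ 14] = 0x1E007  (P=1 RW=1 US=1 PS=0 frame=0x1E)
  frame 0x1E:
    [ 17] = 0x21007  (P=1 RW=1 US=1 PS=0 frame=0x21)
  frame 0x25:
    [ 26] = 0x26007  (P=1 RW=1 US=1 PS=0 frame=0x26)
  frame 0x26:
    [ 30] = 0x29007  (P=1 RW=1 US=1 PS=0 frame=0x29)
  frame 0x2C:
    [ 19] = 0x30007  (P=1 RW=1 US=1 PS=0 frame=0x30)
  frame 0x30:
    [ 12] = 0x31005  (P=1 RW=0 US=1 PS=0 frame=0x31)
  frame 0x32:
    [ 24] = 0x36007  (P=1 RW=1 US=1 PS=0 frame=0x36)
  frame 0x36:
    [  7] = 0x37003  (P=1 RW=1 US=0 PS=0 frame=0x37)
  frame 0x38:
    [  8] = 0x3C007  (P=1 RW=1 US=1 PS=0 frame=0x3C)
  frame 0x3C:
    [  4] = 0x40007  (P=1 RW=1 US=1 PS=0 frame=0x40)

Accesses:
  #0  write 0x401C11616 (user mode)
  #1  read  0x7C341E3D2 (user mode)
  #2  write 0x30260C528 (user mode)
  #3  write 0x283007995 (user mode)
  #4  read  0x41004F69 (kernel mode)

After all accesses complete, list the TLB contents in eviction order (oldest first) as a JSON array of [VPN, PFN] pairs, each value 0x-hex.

Trace:
#0 VA=0x401C11616 (w,user):
  [0] read 0x1B idx=16: raw=0x1C007 flags P=1 W=1 U=1 S=0
  [1] read 0x1C idx=14: raw=0x1E007 flags P=1 W=1 U=1 S=0
  [2] read 0x1E idx=17: raw=0x21007 flags P=1 W=1 U=1 S=0
  ✓ 0x21616  — 3 lookups
#1 VA=0x7C341E3D2 (r,user):
  [0] read 0x1B idx=31: raw=0x25007 flags P=1 W=1 U=1 S=0
  [1] read 0x25 idx=26: raw=0x26007 flags P=1 W=1 U=1 S=0
  [2] read 0x26 idx=30: raw=0x29007 flags P=1 W=1 U=1 S=0
  ✓ 0x293D2  — 3 lookups
#2 VA=0x30260C528 (w,user):
  [0] read 0x1B idx=12: raw=0x2C007 flags P=1 W=1 U=1 S=0
  [1] read 0x2C idx=19: raw=0x30007 flags P=1 W=1 U=1 S=0
  [2] read 0x30 idx=12: raw=0x31005 flags P=1 W=0 U=1 S=0
  → PROTECTION_VIOLATION  (3 entries read)
#3 VA=0x283007995 (w,user):
  [0] read 0x1B idx=10: raw=0x32007 flags P=1 W=1 U=1 S=0
  [1] read 0x32 idx=24: raw=0x36007 flags P=1 W=1 U=1 S=0
  [2] read 0x36 idx=7: raw=0x37003 flags P=1 W=1 U=0 S=0
  → PROTECTION_VIOLATION  (3 entries read)
#4 VA=0x41004F69 (r,kernel):
  [0] read 0x1B idx=1: raw=0x38007 flags P=1 W=1 U=1 S=0
  [1] read 0x38 idx=8: raw=0x3C007 flags P=1 W=1 U=1 S=0
  [2] read 0x3C idx=4: raw=0x40007 flags P=1 W=1 U=1 S=0
  ✓ 0x40F69  — 3 lookups

TLB: [["0x7C341E", "0x29"], ["0x41004", "0x40"]]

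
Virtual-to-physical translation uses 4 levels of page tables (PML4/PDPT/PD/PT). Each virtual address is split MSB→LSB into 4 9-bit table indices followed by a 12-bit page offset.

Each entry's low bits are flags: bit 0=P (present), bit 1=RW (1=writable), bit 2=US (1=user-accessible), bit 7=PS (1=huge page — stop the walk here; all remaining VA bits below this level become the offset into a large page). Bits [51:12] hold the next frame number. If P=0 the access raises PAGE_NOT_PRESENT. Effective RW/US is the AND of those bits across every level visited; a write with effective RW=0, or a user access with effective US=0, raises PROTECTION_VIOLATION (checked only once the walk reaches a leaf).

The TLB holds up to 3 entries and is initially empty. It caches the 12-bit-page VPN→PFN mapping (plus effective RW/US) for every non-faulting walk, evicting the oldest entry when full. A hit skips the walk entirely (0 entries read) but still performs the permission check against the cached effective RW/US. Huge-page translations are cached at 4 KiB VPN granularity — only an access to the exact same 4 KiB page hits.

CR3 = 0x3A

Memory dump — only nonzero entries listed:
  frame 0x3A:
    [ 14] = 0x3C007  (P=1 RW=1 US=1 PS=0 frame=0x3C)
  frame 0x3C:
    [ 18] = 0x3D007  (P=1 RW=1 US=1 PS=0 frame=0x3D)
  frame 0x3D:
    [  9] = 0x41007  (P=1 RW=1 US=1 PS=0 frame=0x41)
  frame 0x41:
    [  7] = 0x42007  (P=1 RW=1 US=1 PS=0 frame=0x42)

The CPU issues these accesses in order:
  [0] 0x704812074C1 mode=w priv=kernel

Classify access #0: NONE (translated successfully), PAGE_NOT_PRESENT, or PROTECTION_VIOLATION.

Trace:
#0 VA=0x704812074C1 (w,kernel):
  L0: frame=0x3A idx=14 entry=0x3C007 [P=1 RW=1 US=1 PS=0]
  L1: frame=0x3C idx=18 entry=0x3D007 [P=1 RW=1 US=1 PS=0]
  L2: frame=0x3D idx=9 entry=0x41007 [P=1 RW=1 US=1 PS=0]
  L3: frame=0x41 idx=7 entry=0x42007 [P=1 RW=1 US=1 PS=0]
  ✓ 0x424C1  — 4 lookups

Access #0 fault: NONE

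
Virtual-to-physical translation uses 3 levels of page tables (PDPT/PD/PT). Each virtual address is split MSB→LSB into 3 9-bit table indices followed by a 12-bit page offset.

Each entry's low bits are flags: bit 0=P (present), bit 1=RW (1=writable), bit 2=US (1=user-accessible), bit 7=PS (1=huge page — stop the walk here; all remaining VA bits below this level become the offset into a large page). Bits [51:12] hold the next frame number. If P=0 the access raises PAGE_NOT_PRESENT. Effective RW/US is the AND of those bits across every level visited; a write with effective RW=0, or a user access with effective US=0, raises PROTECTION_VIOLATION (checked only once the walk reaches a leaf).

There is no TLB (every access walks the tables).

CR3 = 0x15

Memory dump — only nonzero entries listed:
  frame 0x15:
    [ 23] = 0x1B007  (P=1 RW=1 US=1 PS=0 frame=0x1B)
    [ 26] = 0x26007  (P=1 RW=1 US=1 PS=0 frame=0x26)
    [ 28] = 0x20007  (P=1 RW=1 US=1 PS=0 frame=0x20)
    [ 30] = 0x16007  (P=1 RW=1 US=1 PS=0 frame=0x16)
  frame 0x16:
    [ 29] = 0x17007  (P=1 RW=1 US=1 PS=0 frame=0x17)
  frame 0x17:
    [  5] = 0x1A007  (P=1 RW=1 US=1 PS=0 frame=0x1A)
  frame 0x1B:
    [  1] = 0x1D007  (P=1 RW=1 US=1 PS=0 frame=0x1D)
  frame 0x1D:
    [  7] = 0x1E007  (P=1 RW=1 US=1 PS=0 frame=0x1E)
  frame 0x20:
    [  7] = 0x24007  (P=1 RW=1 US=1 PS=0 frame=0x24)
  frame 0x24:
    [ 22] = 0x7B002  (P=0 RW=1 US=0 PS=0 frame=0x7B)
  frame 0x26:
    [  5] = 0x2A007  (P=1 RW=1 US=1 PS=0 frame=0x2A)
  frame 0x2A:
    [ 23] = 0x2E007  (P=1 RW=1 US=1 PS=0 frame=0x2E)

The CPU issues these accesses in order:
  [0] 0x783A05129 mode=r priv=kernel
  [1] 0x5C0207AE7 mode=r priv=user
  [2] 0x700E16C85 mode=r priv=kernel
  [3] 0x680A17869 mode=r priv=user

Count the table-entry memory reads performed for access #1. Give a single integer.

Walk each access:
#0 VA=0x783A05129 (r,kernel):
  lvl0: tbl 0x15, slot 30 ⇒ 0x16007 (P1/RW1/US1/PS0)
  lvl1: tbl 0x16, slot 29 ⇒ 0x17007 (P1/RW1/US1/PS0)
  lvl2: tbl 0x17, slot 5 ⇒ 0x1A007 (P1/RW1/US1/PS0)
  → PA=0x1A129  (3 entries read)
#1 VA=0x5C0207AE7 (r,user):
  lvl0: tbl 0x15, slot 23 ⇒ 0x1B007 (P1/RW1/US1/PS0)
  lvl1: tbl 0x1B, slot 1 ⇒ 0x1D007 (P1/RW1/US1/PS0)
  lvl2: tbl 0x1D, slot 7 ⇒ 0x1E007 (P1/RW1/US1/PS0)
  → PA=0x1EAE7  (3 entries read)
#2 VA=0x700E16C85 (r,kernel):
  lvl0: tbl 0x15, slot 28 ⇒ 0x20007 (P1/RW1/US1/PS0)
  lvl1: tbl 0x20, slot 7 ⇒ 0x24007 (P1/RW1/US1/PS0)
  lvl2: tbl 0x24, slot 22 ⇒ 0x7B002 (P0/RW1/US0/PS0)
  ✗ PAGE_NOT_PRESENT  [3 reads]
#3 VA=0x680A17869 (r,user):
  lvl0: tbl 0x15, slot 26 ⇒ 0x26007 (P1/RW1/US1/PS0)
  lvl1: tbl 0x26, slot 5 ⇒ 0x2A007 (P1/RW1/US1/PS0)
  lvl2: tbl 0x2A, slot 23 ⇒ 0x2E007 (P1/RW1/US1/PS0)
  → PA=0x2E869  (3 entries read)

Entries read for #1: 3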